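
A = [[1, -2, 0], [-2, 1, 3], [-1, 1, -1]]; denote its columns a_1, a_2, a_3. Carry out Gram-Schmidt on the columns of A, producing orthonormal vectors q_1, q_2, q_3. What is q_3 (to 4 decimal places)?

q_3 = (-0.3015, 0.3015, -0.9045)

q_1 = a_1/‖a_1‖ = (1, -2, -1)/2.4495 = (0.4082, -0.8165, -0.4082).
r_{12} = q_1·a_2 = -2.0412.
u_2 = a_2 + 2.0412·q_1 = (-1.1667, -0.6667, 0.1667).
‖u_2‖ = 1.3540, so q_2 = (-0.8616, -0.4924, 0.1231).
r_{13} = q_1·a_3 = -2.0412; r_{23} = q_2·a_3 = -1.6002.
u_3 = a_3 + 2.0412·q_1 + 1.6002·q_2 = (-0.5455, 0.5455, -1.6364).
‖u_3‖ = 1.8091, so q_3 = (-0.3015, 0.3015, -0.9045).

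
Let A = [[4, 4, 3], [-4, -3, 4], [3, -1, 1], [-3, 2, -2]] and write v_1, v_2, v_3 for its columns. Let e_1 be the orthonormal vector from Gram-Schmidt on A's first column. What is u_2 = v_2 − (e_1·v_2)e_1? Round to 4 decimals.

u_2 = (2.4800, -1.4800, -2.1400, 3.1400)

v_1 = (4, -4, 3, -3); ‖v_1‖ = 7.0711, so e_1 = (0.5657, -0.5657, 0.4243, -0.4243).
e_1·v_2 = 0.5657·4 + (-0.5657)·(-3) + 0.4243·(-1) + (-0.4243)·2 = 2.6870.
u_2 = v_2 − 2.6870·e_1 = (2.4800, -1.4800, -2.1400, 3.1400).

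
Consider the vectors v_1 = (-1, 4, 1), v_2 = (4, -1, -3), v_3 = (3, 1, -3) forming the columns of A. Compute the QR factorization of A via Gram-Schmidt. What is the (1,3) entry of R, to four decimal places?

r_{13} = -0.4714

v_1 = (-1, 4, 1); ‖v_1‖ = 4.2426, so q_1 = (-0.2357, 0.9428, 0.2357).
r_{13} = q_1·v_3 = -0.4714.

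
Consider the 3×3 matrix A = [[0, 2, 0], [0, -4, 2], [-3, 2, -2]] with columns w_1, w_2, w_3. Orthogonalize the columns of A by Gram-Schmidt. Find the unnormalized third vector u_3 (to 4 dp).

w_1 = (0, 0, -3); ‖w_1‖ = 3.0000, so e_1 = (0.0000, 0.0000, -1.0000).
e_1·w_2 = 0.0000·2 + 0.0000·(-4) + (-1.0000)·2 = -2.0000.
u_2 = w_2 + 2.0000·e_1 = (2.0000, -4.0000, 0.0000).
‖u_2‖ = 4.4721, so e_2 = (0.4472, -0.8944, 0.0000).
e_1·w_3 = 0.0000·0 + 0.0000·2 + (-1.0000)·(-2) = 2.0000; e_2·w_3 = 0.4472·0 + (-0.8944)·2 + 0.0000·(-2) = -1.7889.
u_3 = w_3 − 2.0000·e_1 + 1.7889·e_2 = (0.8000, 0.4000, 0.0000).

u_3 = (0.8000, 0.4000, 0.0000)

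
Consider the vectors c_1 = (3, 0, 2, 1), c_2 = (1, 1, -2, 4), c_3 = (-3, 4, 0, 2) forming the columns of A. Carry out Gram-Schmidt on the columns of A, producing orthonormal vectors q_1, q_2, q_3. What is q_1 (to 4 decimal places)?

c_1 = (3, 0, 2, 1); ‖c_1‖ = 3.7417, so q_1 = (0.8018, 0.0000, 0.5345, 0.2673).

q_1 = (0.8018, 0.0000, 0.5345, 0.2673)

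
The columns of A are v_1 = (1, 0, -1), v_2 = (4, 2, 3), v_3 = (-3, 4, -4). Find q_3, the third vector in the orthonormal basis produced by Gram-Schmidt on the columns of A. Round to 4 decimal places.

q_3 = (-0.2649, 0.9272, -0.2649)

v_1 = (1, 0, -1); ‖v_1‖ = 1.4142, so q_1 = (0.7071, 0.0000, -0.7071).
q_1·v_2 = 0.7071·4 + 0.0000·2 + (-0.7071)·3 = 0.7071.
u_2 = v_2 − 0.7071·q_1 = (3.5000, 2.0000, 3.5000).
‖u_2‖ = 5.3385, so q_2 = (0.6556, 0.3746, 0.6556).
q_1·v_3 = 0.7071·(-3) + 0.0000·4 + (-0.7071)·(-4) = 0.7071; q_2·v_3 = 0.6556·(-3) + 0.3746·4 + 0.6556·(-4) = -3.0907.
u_3 = v_3 − 0.7071·q_1 + 3.0907·q_2 = (-1.4737, 5.1579, -1.4737).
‖u_3‖ = 5.5630, so q_3 = (-0.2649, 0.9272, -0.2649).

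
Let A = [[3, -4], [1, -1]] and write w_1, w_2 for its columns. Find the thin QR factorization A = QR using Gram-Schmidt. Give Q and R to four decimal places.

Q = [[0.9487, -0.3162], [0.3162, 0.9487]], R = [[3.1623, -4.1110], [0.0000, 0.3162]]

w_1 = (3, 1); ‖w_1‖ = 3.1623, so q_1 = (0.9487, 0.3162).
q_1·w_2 = 0.9487·(-4) + 0.3162·(-1) = -4.1110.
u_2 = w_2 + 4.1110·q_1 = (-0.1000, 0.3000).
‖u_2‖ = 0.3162, so q_2 = (-0.3162, 0.9487).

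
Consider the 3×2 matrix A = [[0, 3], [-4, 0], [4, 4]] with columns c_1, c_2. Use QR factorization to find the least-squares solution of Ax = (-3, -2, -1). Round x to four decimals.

e_1 = c_1/‖c_1‖ = (0, -4, 4)/5.6569 = (0.0000, -0.7071, 0.7071).
r_{12} = e_1·c_2 = 2.8284.
u_2 = c_2 − 2.8284·e_1 = (3.0000, 2.0000, 2.0000).
‖u_2‖ = 4.1231, so e_2 = (0.7276, 0.4851, 0.4851).
Qᵀb = (0.7071, -3.6380).
Back-substitute: x_2 = -3.6380/4.1231 = -0.8824.
x_1 = (0.7071 − 2.8284·(-0.8824))/5.6569 = 0.5662.

x = (0.5662, -0.8824)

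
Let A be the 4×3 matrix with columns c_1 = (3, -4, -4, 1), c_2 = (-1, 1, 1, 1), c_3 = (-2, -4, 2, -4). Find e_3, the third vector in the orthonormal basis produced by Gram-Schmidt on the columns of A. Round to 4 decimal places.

c_1 = (3, -4, -4, 1); ‖c_1‖ = 6.4807, so e_1 = (0.4629, -0.6172, -0.6172, 0.1543).
e_1·c_2 = 0.4629·(-1) + (-0.6172)·1 + (-0.6172)·1 + 0.1543·1 = -1.5430.
u_2 = c_2 + 1.5430·e_1 = (-0.2857, 0.0476, 0.0476, 1.2381).
‖u_2‖ = 1.2724, so e_2 = (-0.2245, 0.0374, 0.0374, 0.9730).
e_1·c_3 = 0.4629·(-2) + (-0.6172)·(-4) + (-0.6172)·2 + 0.1543·(-4) = -0.3086; e_2·c_3 = (-0.2245)·(-2) + 0.0374·(-4) + 0.0374·2 + 0.9730·(-4) = -3.5179.
u_3 = c_3 + 0.3086·e_1 + 3.5179·e_2 = (-2.6471, -4.0588, 1.9412, -0.5294).
‖u_3‖ = 5.2468, so e_3 = (-0.5045, -0.7736, 0.3700, -0.1009).

e_3 = (-0.5045, -0.7736, 0.3700, -0.1009)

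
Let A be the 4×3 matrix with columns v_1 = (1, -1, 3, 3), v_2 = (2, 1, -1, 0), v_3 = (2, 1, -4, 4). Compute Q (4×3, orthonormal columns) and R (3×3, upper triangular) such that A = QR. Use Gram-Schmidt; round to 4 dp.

v_1 = (1, -1, 3, 3); ‖v_1‖ = 4.4721, so e_1 = (0.2236, -0.2236, 0.6708, 0.6708).
e_1·v_2 = 0.2236·2 + (-0.2236)·1 + 0.6708·(-1) + 0.6708·0 = -0.4472.
u_2 = v_2 + 0.4472·e_1 = (2.1000, 0.9000, -0.7000, 0.3000).
‖u_2‖ = 2.4083, so e_2 = (0.8720, 0.3737, -0.2907, 0.1246).
e_1·v_3 = 0.2236·2 + (-0.2236)·1 + 0.6708·(-4) + 0.6708·4 = 0.2236; e_2·v_3 = 0.8720·2 + 0.3737·1 + (-0.2907)·(-4) + 0.1246·4 = 3.7786.
u_3 = v_3 − 0.2236·e_1 − 3.7786·e_2 = (-1.3448, -0.3621, -3.0517, 3.3793).
‖u_3‖ = 4.7616, so e_3 = (-0.2824, -0.0760, -0.6409, 0.7097).

Q = [[0.2236, 0.8720, -0.2824], [-0.2236, 0.3737, -0.0760], [0.6708, -0.2907, -0.6409], [0.6708, 0.1246, 0.7097]], R = [[4.4721, -0.4472, 0.2236], [0.0000, 2.4083, 3.7786], [0.0000, 0.0000, 4.7616]]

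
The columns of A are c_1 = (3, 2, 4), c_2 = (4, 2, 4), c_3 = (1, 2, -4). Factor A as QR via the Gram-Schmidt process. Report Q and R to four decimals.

Q = [[0.5571, 0.8305, 0.0000], [0.3714, -0.2491, 0.8944], [0.7428, -0.4983, -0.4472]], R = [[5.3852, 5.9423, -1.6713], [0.0000, 0.8305, 2.3253], [0.0000, 0.0000, 3.5777]]

q_1 = c_1/‖c_1‖ = (3, 2, 4)/5.3852 = (0.5571, 0.3714, 0.7428).
r_{12} = q_1·c_2 = 5.9423.
u_2 = c_2 − 5.9423·q_1 = (0.6897, -0.2069, -0.4138).
‖u_2‖ = 0.8305, so q_2 = (0.8305, -0.2491, -0.4983).
r_{13} = q_1·c_3 = -1.6713; r_{23} = q_2·c_3 = 2.3253.
u_3 = c_3 + 1.6713·q_1 − 2.3253·q_2 = (0.0000, 3.2000, -1.6000).
‖u_3‖ = 3.5777, so q_3 = (0.0000, 0.8944, -0.4472).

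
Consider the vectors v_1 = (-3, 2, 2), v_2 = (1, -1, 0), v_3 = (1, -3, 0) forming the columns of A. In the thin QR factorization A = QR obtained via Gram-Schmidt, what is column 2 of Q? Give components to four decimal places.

e_2 = (0.1617, -0.5659, 0.8085)

e_1 = v_1/‖v_1‖ = (-3, 2, 2)/4.1231 = (-0.7276, 0.4851, 0.4851).
r_{12} = e_1·v_2 = -1.2127.
u_2 = v_2 + 1.2127·e_1 = (0.1176, -0.4118, 0.5882).
‖u_2‖ = 0.7276, so e_2 = (0.1617, -0.5659, 0.8085).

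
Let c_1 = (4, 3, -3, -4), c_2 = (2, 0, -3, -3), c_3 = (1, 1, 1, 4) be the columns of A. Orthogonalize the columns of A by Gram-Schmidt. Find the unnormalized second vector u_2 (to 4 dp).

u_2 = (-0.3200, -1.7400, -1.2600, -0.6800)

c_1 = (4, 3, -3, -4); ‖c_1‖ = 7.0711, so q_1 = (0.5657, 0.4243, -0.4243, -0.5657).
q_1·c_2 = 0.5657·2 + 0.4243·0 + (-0.4243)·(-3) + (-0.5657)·(-3) = 4.1012.
u_2 = c_2 − 4.1012·q_1 = (-0.3200, -1.7400, -1.2600, -0.6800).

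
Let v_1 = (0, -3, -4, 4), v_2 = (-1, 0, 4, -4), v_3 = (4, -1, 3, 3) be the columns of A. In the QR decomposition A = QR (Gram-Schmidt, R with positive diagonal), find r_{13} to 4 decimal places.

e_1 = v_1/‖v_1‖ = (0, -3, -4, 4)/6.4031 = (0.0000, -0.4685, -0.6247, 0.6247).
r_{13} = e_1·v_3 = 0.4685.

r_{13} = 0.4685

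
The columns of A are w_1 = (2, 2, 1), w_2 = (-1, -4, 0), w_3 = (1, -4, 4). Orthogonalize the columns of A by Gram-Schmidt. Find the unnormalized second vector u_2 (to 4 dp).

u_2 = (1.2222, -1.7778, 1.1111)

w_1 = (2, 2, 1); ‖w_1‖ = 3.0000, so e_1 = (0.6667, 0.6667, 0.3333).
e_1·w_2 = 0.6667·(-1) + 0.6667·(-4) + 0.3333·0 = -3.3333.
u_2 = w_2 + 3.3333·e_1 = (1.2222, -1.7778, 1.1111).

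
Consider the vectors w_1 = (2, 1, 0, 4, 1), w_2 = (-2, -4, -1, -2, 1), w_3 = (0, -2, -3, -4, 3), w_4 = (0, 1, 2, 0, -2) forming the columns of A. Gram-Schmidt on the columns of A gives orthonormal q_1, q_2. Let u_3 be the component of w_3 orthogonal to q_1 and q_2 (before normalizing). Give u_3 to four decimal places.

q_1 = w_1/‖w_1‖ = (2, 1, 0, 4, 1)/4.6904 = (0.4264, 0.2132, 0.0000, 0.8528, 0.2132).
r_{12} = q_1·w_2 = -3.1980.
u_2 = w_2 + 3.1980·q_1 = (-0.6364, -3.3182, -1.0000, 0.7273, 1.6818).
‖u_2‖ = 3.9715, so q_2 = (-0.1602, -0.8355, -0.2518, 0.1831, 0.4235).
r_{13} = q_1·w_3 = -3.1980; r_{23} = q_2·w_3 = 2.9643.
u_3 = w_3 + 3.1980·q_1 − 2.9643·q_2 = (1.8386, 1.1585, -2.2536, -1.8156, 2.4265).

u_3 = (1.8386, 1.1585, -2.2536, -1.8156, 2.4265)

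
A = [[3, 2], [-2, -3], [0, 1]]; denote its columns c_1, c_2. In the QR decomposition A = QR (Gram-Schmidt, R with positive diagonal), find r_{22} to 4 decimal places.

c_1 = (3, -2, 0); ‖c_1‖ = 3.6056, so q_1 = (0.8321, -0.5547, 0.0000).
q_1·c_2 = 0.8321·2 + (-0.5547)·(-3) + 0.0000·1 = 3.3282.
u_2 = c_2 − 3.3282·q_1 = (-0.7692, -1.1538, 1.0000).
r_{22} = ‖u_2‖ = 1.7097.

r_{22} = 1.7097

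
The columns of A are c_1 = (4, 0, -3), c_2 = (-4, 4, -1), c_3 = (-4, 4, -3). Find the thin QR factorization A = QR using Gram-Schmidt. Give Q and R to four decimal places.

q_1 = c_1/‖c_1‖ = (4, 0, -3)/5.0000 = (0.8000, 0.0000, -0.6000).
r_{12} = q_1·c_2 = -2.6000.
u_2 = c_2 + 2.6000·q_1 = (-1.9200, 4.0000, -2.5600).
‖u_2‖ = 5.1225, so q_2 = (-0.3748, 0.7809, -0.4998).
r_{13} = q_1·c_3 = -1.4000; r_{23} = q_2·c_3 = 6.1220.
u_3 = c_3 + 1.4000·q_1 − 6.1220·q_2 = (-0.5854, -0.7805, -0.7805).
‖u_3‖ = 1.2494, so q_3 = (-0.4685, -0.6247, -0.6247).

Q = [[0.8000, -0.3748, -0.4685], [0.0000, 0.7809, -0.6247], [-0.6000, -0.4998, -0.6247]], R = [[5.0000, -2.6000, -1.4000], [0.0000, 5.1225, 6.1220], [0.0000, 0.0000, 1.2494]]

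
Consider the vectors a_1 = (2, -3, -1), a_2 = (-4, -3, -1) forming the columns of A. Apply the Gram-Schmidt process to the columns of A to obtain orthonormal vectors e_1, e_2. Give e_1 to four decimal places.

a_1 = (2, -3, -1); ‖a_1‖ = 3.7417, so e_1 = (0.5345, -0.8018, -0.2673).

e_1 = (0.5345, -0.8018, -0.2673)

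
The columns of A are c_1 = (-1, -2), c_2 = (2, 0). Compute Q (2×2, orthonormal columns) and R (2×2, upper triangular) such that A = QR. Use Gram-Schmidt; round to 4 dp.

Q = [[-0.4472, 0.8944], [-0.8944, -0.4472]], R = [[2.2361, -0.8944], [0.0000, 1.7889]]

c_1 = (-1, -2); ‖c_1‖ = 2.2361, so q_1 = (-0.4472, -0.8944).
q_1·c_2 = (-0.4472)·2 + (-0.8944)·0 = -0.8944.
u_2 = c_2 + 0.8944·q_1 = (1.6000, -0.8000).
‖u_2‖ = 1.7889, so q_2 = (0.8944, -0.4472).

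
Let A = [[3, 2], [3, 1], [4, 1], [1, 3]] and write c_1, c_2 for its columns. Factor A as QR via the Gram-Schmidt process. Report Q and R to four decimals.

Q = [[0.5071, 0.2267], [0.5071, -0.1340], [0.6761, -0.2989], [0.1690, 0.9172]], R = [[5.9161, 2.7045], [0.0000, 2.7723]]

e_1 = c_1/‖c_1‖ = (3, 3, 4, 1)/5.9161 = (0.5071, 0.5071, 0.6761, 0.1690).
r_{12} = e_1·c_2 = 2.7045.
u_2 = c_2 − 2.7045·e_1 = (0.6286, -0.3714, -0.8286, 2.5429).
‖u_2‖ = 2.7723, so e_2 = (0.2267, -0.1340, -0.2989, 0.9172).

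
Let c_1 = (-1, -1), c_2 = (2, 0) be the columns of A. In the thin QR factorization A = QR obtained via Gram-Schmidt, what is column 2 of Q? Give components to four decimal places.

e_2 = (0.7071, -0.7071)

e_1 = c_1/‖c_1‖ = (-1, -1)/1.4142 = (-0.7071, -0.7071).
r_{12} = e_1·c_2 = -1.4142.
u_2 = c_2 + 1.4142·e_1 = (1.0000, -1.0000).
‖u_2‖ = 1.4142, so e_2 = (0.7071, -0.7071).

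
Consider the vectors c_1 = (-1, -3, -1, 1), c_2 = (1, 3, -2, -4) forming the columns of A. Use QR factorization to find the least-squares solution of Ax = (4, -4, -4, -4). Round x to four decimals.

q_1 = c_1/‖c_1‖ = (-1, -3, -1, 1)/3.4641 = (-0.2887, -0.8660, -0.2887, 0.2887).
r_{12} = q_1·c_2 = -3.4641.
u_2 = c_2 + 3.4641·q_1 = (0.0000, 0.0000, -3.0000, -3.0000).
‖u_2‖ = 4.2426, so q_2 = (0.0000, 0.0000, -0.7071, -0.7071).
Qᵀb = (2.3094, 5.6569).
Back-substitute: x_2 = 5.6569/4.2426 = 1.3333.
x_1 = (2.3094 + 3.4641·1.3333)/3.4641 = 2.0000.

x = (2.0000, 1.3333)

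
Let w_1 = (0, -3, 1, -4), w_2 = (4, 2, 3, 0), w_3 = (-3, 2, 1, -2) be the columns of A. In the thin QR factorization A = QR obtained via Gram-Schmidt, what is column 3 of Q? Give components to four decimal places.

q_3 = (-0.5718, 0.6361, 0.3383, -0.3925)

q_1 = w_1/‖w_1‖ = (0, -3, 1, -4)/5.0990 = (0.0000, -0.5883, 0.1961, -0.7845).
r_{12} = q_1·w_2 = -0.5883.
u_2 = w_2 + 0.5883·q_1 = (4.0000, 1.6538, 3.1154, -0.4615).
‖u_2‖ = 5.3529, so q_2 = (0.7473, 0.3090, 0.5820, -0.0862).
r_{13} = q_1·w_3 = 0.5883; r_{23} = q_2·w_3 = -0.8694.
u_3 = w_3 − 0.5883·q_1 + 0.8694·q_2 = (-2.3503, 2.6148, 1.3906, -1.6134).
‖u_3‖ = 4.1107, so q_3 = (-0.5718, 0.6361, 0.3383, -0.3925).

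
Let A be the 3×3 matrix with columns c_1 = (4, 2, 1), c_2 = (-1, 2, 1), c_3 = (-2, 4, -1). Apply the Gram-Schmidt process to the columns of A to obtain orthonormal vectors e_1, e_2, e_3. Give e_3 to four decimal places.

e_3 = (0.0000, 0.4472, -0.8944)

e_1 = c_1/‖c_1‖ = (4, 2, 1)/4.5826 = (0.8729, 0.4364, 0.2182).
r_{12} = e_1·c_2 = 0.2182.
u_2 = c_2 − 0.2182·e_1 = (-1.1905, 1.9048, 0.9524).
‖u_2‖ = 2.4398, so e_2 = (-0.4880, 0.7807, 0.3904).
r_{13} = e_1·c_3 = -0.2182; r_{23} = e_2·c_3 = 3.7084.
u_3 = c_3 + 0.2182·e_1 − 3.7084·e_2 = (0.0000, 1.2000, -2.4000).
‖u_3‖ = 2.6833, so e_3 = (0.0000, 0.4472, -0.8944).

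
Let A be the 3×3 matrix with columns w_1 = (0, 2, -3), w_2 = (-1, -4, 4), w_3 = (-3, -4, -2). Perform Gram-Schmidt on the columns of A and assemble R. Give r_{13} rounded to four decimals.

e_1 = w_1/‖w_1‖ = (0, 2, -3)/3.6056 = (0.0000, 0.5547, -0.8321).
r_{13} = e_1·w_3 = -0.5547.

r_{13} = -0.5547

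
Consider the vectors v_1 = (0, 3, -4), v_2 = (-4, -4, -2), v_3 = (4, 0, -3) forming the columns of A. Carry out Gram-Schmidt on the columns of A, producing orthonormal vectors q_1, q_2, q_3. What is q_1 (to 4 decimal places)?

q_1 = v_1/‖v_1‖ = (0, 3, -4)/5.0000 = (0.0000, 0.6000, -0.8000).

q_1 = (0.0000, 0.6000, -0.8000)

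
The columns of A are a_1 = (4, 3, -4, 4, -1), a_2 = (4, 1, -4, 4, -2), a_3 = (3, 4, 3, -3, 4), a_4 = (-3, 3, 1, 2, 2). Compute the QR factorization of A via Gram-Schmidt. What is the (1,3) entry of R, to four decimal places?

r_{13} = -0.5252

a_1 = (4, 3, -4, 4, -1); ‖a_1‖ = 7.6158, so q_1 = (0.5252, 0.3939, -0.5252, 0.5252, -0.1313).
r_{13} = q_1·a_3 = -0.5252.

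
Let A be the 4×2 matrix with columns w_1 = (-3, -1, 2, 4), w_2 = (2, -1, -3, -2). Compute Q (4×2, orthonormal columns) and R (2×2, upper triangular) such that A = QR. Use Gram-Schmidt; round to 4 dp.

e_1 = w_1/‖w_1‖ = (-3, -1, 2, 4)/5.4772 = (-0.5477, -0.1826, 0.3651, 0.7303).
r_{12} = e_1·w_2 = -3.4689.
u_2 = w_2 + 3.4689·e_1 = (0.1000, -1.6333, -1.7333, 0.5333).
‖u_2‖ = 2.4427, so e_2 = (0.0409, -0.6687, -0.7096, 0.2183).

Q = [[-0.5477, 0.0409], [-0.1826, -0.6687], [0.3651, -0.7096], [0.7303, 0.2183]], R = [[5.4772, -3.4689], [0.0000, 2.4427]]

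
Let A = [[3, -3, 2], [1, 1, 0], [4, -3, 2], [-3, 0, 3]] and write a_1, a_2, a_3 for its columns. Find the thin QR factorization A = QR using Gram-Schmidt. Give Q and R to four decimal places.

Q = [[0.5071, -0.4673, 0.0082], [0.1690, 0.5711, 0.7662], [0.6761, -0.2596, 0.2472], [-0.5071, -0.6230, 0.5932]], R = [[5.9161, -3.3806, 0.8452], [0.0000, 2.7516, -3.3227], [0.0000, 0.0000, 2.2903]]

e_1 = a_1/‖a_1‖ = (3, 1, 4, -3)/5.9161 = (0.5071, 0.1690, 0.6761, -0.5071).
r_{12} = e_1·a_2 = -3.3806.
u_2 = a_2 + 3.3806·e_1 = (-1.2857, 1.5714, -0.7143, -1.7143).
‖u_2‖ = 2.7516, so e_2 = (-0.4673, 0.5711, -0.2596, -0.6230).
r_{13} = e_1·a_3 = 0.8452; r_{23} = e_2·a_3 = -3.3227.
u_3 = a_3 − 0.8452·e_1 + 3.3227·e_2 = (0.0189, 1.7547, 0.5660, 1.3585).
‖u_3‖ = 2.2903, so e_3 = (0.0082, 0.7662, 0.2472, 0.5932).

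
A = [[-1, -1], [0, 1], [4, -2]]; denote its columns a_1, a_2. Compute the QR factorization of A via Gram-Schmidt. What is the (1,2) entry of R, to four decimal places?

a_1 = (-1, 0, 4); ‖a_1‖ = 4.1231, so q_1 = (-0.2425, 0.0000, 0.9701).
r_{12} = q_1·a_2 = -1.6977.

r_{12} = -1.6977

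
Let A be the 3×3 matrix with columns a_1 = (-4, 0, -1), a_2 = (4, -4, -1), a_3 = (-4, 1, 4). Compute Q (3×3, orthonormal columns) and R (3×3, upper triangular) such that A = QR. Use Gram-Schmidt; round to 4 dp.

Q = [[-0.9701, 0.1059, -0.2182], [0.0000, -0.8997, -0.4364], [-0.2425, -0.4234, 0.8729]], R = [[4.1231, -3.6380, 2.9104], [0.0000, 4.4458, -3.0168], [0.0000, 0.0000, 3.9279]]

a_1 = (-4, 0, -1); ‖a_1‖ = 4.1231, so e_1 = (-0.9701, 0.0000, -0.2425).
e_1·a_2 = (-0.9701)·4 + 0.0000·(-4) + (-0.2425)·(-1) = -3.6380.
u_2 = a_2 + 3.6380·e_1 = (0.4706, -4.0000, -1.8824).
‖u_2‖ = 4.4458, so e_2 = (0.1059, -0.8997, -0.4234).
e_1·a_3 = (-0.9701)·(-4) + 0.0000·1 + (-0.2425)·4 = 2.9104; e_2·a_3 = 0.1059·(-4) + (-0.8997)·1 + (-0.4234)·4 = -3.0168.
u_3 = a_3 − 2.9104·e_1 + 3.0168·e_2 = (-0.8571, -1.7143, 3.4286).
‖u_3‖ = 3.9279, so e_3 = (-0.2182, -0.4364, 0.8729).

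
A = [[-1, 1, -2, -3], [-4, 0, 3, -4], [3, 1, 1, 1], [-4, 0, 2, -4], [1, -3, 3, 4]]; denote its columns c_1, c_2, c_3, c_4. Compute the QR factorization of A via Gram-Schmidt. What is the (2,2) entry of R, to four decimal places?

c_1 = (-1, -4, 3, -4, 1); ‖c_1‖ = 6.5574, so q_1 = (-0.1525, -0.6100, 0.4575, -0.6100, 0.1525).
q_1·c_2 = (-0.1525)·1 + (-0.6100)·0 + 0.4575·1 + (-0.6100)·0 + 0.1525·(-3) = -0.1525.
u_2 = c_2 + 0.1525·q_1 = (0.9767, -0.0930, 1.0698, -0.0930, -2.9767).
r_{22} = ‖u_2‖ = 3.3131.

r_{22} = 3.3131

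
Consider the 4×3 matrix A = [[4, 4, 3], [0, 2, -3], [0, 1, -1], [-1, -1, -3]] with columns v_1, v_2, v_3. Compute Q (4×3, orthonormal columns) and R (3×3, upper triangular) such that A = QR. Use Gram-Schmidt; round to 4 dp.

Q = [[0.9701, 0.0000, -0.2376], [0.0000, 0.8944, -0.0898], [0.0000, 0.4472, 0.1795], [-0.2425, 0.0000, -0.9504]], R = [[4.1231, 4.1231, 3.6380], [0.0000, 2.2361, -3.1305], [0.0000, 0.0000, 2.2282]]

v_1 = (4, 0, 0, -1); ‖v_1‖ = 4.1231, so q_1 = (0.9701, 0.0000, 0.0000, -0.2425).
q_1·v_2 = 0.9701·4 + 0.0000·2 + 0.0000·1 + (-0.2425)·(-1) = 4.1231.
u_2 = v_2 − 4.1231·q_1 = (0.0000, 2.0000, 1.0000, 0.0000).
‖u_2‖ = 2.2361, so q_2 = (0.0000, 0.8944, 0.4472, 0.0000).
q_1·v_3 = 0.9701·3 + 0.0000·(-3) + 0.0000·(-1) + (-0.2425)·(-3) = 3.6380; q_2·v_3 = 0.0000·3 + 0.8944·(-3) + 0.4472·(-1) + 0.0000·(-3) = -3.1305.
u_3 = v_3 − 3.6380·q_1 + 3.1305·q_2 = (-0.5294, -0.2000, 0.4000, -2.1176).
‖u_3‖ = 2.2282, so q_3 = (-0.2376, -0.0898, 0.1795, -0.9504).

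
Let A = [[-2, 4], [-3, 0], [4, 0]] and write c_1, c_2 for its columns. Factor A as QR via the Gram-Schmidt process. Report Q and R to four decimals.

q_1 = c_1/‖c_1‖ = (-2, -3, 4)/5.3852 = (-0.3714, -0.5571, 0.7428).
r_{12} = q_1·c_2 = -1.4856.
u_2 = c_2 + 1.4856·q_1 = (3.4483, -0.8276, 1.1034).
‖u_2‖ = 3.7139, so q_2 = (0.9285, -0.2228, 0.2971).

Q = [[-0.3714, 0.9285], [-0.5571, -0.2228], [0.7428, 0.2971]], R = [[5.3852, -1.4856], [0.0000, 3.7139]]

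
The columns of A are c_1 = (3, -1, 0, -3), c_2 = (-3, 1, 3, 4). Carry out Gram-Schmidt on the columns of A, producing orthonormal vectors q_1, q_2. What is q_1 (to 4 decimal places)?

q_1 = (0.6882, -0.2294, 0.0000, -0.6882)

c_1 = (3, -1, 0, -3); ‖c_1‖ = 4.3589, so q_1 = (0.6882, -0.2294, 0.0000, -0.6882).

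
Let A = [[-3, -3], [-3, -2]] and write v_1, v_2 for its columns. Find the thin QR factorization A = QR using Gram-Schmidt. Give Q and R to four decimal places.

Q = [[-0.7071, -0.7071], [-0.7071, 0.7071]], R = [[4.2426, 3.5355], [0.0000, 0.7071]]

v_1 = (-3, -3); ‖v_1‖ = 4.2426, so q_1 = (-0.7071, -0.7071).
q_1·v_2 = (-0.7071)·(-3) + (-0.7071)·(-2) = 3.5355.
u_2 = v_2 − 3.5355·q_1 = (-0.5000, 0.5000).
‖u_2‖ = 0.7071, so q_2 = (-0.7071, 0.7071).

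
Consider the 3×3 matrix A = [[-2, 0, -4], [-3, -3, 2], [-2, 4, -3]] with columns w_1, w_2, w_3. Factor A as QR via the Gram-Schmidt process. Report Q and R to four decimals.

w_1 = (-2, -3, -2); ‖w_1‖ = 4.1231, so q_1 = (-0.4851, -0.7276, -0.4851).
q_1·w_2 = (-0.4851)·0 + (-0.7276)·(-3) + (-0.4851)·4 = 0.2425.
u_2 = w_2 − 0.2425·q_1 = (0.1176, -2.8235, 4.1176).
‖u_2‖ = 4.9941, so q_2 = (0.0236, -0.5654, 0.8245).
q_1·w_3 = (-0.4851)·(-4) + (-0.7276)·2 + (-0.4851)·(-3) = 1.9403; q_2·w_3 = 0.0236·(-4) + (-0.5654)·2 + 0.8245·(-3) = -3.6985.
u_3 = w_3 − 1.9403·q_1 + 3.6985·q_2 = (-2.9717, 1.3208, 0.9906).
‖u_3‖ = 3.3995, so q_3 = (-0.8742, 0.3885, 0.2914).

Q = [[-0.4851, 0.0236, -0.8742], [-0.7276, -0.5654, 0.3885], [-0.4851, 0.8245, 0.2914]], R = [[4.1231, 0.2425, 1.9403], [0.0000, 4.9941, -3.6985], [0.0000, 0.0000, 3.3995]]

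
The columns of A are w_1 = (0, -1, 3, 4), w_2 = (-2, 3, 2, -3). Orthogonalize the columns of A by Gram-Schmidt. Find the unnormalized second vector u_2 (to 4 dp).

u_2 = (-2.0000, 2.6538, 3.0385, -1.6154)

q_1 = w_1/‖w_1‖ = (0, -1, 3, 4)/5.0990 = (0.0000, -0.1961, 0.5883, 0.7845).
r_{12} = q_1·w_2 = -1.7650.
u_2 = w_2 + 1.7650·q_1 = (-2.0000, 2.6538, 3.0385, -1.6154).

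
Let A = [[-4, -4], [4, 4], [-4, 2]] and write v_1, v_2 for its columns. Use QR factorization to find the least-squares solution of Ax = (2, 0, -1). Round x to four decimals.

x = (0.0833, -0.3333)

v_1 = (-4, 4, -4); ‖v_1‖ = 6.9282, so q_1 = (-0.5774, 0.5774, -0.5774).
q_1·v_2 = (-0.5774)·(-4) + 0.5774·4 + (-0.5774)·2 = 3.4641.
u_2 = v_2 − 3.4641·q_1 = (-2.0000, 2.0000, 4.0000).
‖u_2‖ = 4.8990, so q_2 = (-0.4082, 0.4082, 0.8165).
Qᵀb = (-0.5774, -1.6330).
Back-substitute: x_2 = -1.6330/4.8990 = -0.3333.
x_1 = (-0.5774 − 3.4641·(-0.3333))/6.9282 = 0.0833.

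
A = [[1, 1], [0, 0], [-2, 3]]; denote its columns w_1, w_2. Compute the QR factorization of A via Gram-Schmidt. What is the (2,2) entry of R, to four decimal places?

w_1 = (1, 0, -2); ‖w_1‖ = 2.2361, so q_1 = (0.4472, 0.0000, -0.8944).
q_1·w_2 = 0.4472·1 + 0.0000·0 + (-0.8944)·3 = -2.2361.
u_2 = w_2 + 2.2361·q_1 = (2.0000, 0.0000, 1.0000).
r_{22} = ‖u_2‖ = 2.2361.

r_{22} = 2.2361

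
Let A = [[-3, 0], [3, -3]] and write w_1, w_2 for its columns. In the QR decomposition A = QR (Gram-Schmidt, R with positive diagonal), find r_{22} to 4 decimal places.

w_1 = (-3, 3); ‖w_1‖ = 4.2426, so e_1 = (-0.7071, 0.7071).
e_1·w_2 = (-0.7071)·0 + 0.7071·(-3) = -2.1213.
u_2 = w_2 + 2.1213·e_1 = (-1.5000, -1.5000).
r_{22} = ‖u_2‖ = 2.1213.

r_{22} = 2.1213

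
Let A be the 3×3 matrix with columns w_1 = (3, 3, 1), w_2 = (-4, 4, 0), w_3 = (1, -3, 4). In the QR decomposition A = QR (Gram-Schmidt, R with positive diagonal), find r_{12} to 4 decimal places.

r_{12} = 0.0000

w_1 = (3, 3, 1); ‖w_1‖ = 4.3589, so q_1 = (0.6882, 0.6882, 0.2294).
r_{12} = q_1·w_2 = 0.0000.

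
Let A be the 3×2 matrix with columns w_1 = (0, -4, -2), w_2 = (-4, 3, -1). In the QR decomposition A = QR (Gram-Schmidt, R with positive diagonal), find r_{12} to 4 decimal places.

r_{12} = -2.2361

w_1 = (0, -4, -2); ‖w_1‖ = 4.4721, so q_1 = (0.0000, -0.8944, -0.4472).
r_{12} = q_1·w_2 = -2.2361.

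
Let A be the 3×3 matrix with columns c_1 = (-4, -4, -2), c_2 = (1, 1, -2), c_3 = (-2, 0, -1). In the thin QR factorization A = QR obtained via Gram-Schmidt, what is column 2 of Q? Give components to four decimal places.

e_1 = c_1/‖c_1‖ = (-4, -4, -2)/6.0000 = (-0.6667, -0.6667, -0.3333).
r_{12} = e_1·c_2 = -0.6667.
u_2 = c_2 + 0.6667·e_1 = (0.5556, 0.5556, -2.2222).
‖u_2‖ = 2.3570, so e_2 = (0.2357, 0.2357, -0.9428).

e_2 = (0.2357, 0.2357, -0.9428)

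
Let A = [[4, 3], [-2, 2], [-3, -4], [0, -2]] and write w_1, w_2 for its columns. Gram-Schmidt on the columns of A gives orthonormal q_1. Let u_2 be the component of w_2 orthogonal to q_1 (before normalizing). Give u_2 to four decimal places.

u_2 = (0.2414, 3.3793, -1.9310, -2.0000)

w_1 = (4, -2, -3, 0); ‖w_1‖ = 5.3852, so q_1 = (0.7428, -0.3714, -0.5571, 0.0000).
q_1·w_2 = 0.7428·3 + (-0.3714)·2 + (-0.5571)·(-4) + 0.0000·(-2) = 3.7139.
u_2 = w_2 − 3.7139·q_1 = (0.2414, 3.3793, -1.9310, -2.0000).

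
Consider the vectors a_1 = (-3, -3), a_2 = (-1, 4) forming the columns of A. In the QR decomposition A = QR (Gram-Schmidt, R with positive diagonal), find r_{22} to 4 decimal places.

r_{22} = 3.5355

a_1 = (-3, -3); ‖a_1‖ = 4.2426, so q_1 = (-0.7071, -0.7071).
q_1·a_2 = (-0.7071)·(-1) + (-0.7071)·4 = -2.1213.
u_2 = a_2 + 2.1213·q_1 = (-2.5000, 2.5000).
r_{22} = ‖u_2‖ = 3.5355.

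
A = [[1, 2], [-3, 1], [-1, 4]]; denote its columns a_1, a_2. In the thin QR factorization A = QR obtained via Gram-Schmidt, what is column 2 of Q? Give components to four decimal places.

q_2 = (0.5672, -0.0840, 0.8193)

q_1 = a_1/‖a_1‖ = (1, -3, -1)/3.3166 = (0.3015, -0.9045, -0.3015).
r_{12} = q_1·a_2 = -1.5076.
u_2 = a_2 + 1.5076·q_1 = (2.4545, -0.3636, 3.5455).
‖u_2‖ = 4.3275, so q_2 = (0.5672, -0.0840, 0.8193).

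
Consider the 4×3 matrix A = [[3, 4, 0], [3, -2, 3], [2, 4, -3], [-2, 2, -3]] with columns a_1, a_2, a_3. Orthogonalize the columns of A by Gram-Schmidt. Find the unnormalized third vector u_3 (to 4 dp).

u_3 = (1.1234, -0.4340, -1.2383, -0.2043)

a_1 = (3, 3, 2, -2); ‖a_1‖ = 5.0990, so q_1 = (0.5883, 0.5883, 0.3922, -0.3922).
q_1·a_2 = 0.5883·4 + 0.5883·(-2) + 0.3922·4 + (-0.3922)·2 = 1.9612.
u_2 = a_2 − 1.9612·q_1 = (2.8462, -3.1538, 3.2308, 2.7692).
‖u_2‖ = 6.0128, so q_2 = (0.4733, -0.5245, 0.5373, 0.4606).
q_1·a_3 = 0.5883·0 + 0.5883·3 + 0.3922·(-3) + (-0.3922)·(-3) = 1.7650; q_2·a_3 = 0.4733·0 + (-0.5245)·3 + 0.5373·(-3) + 0.4606·(-3) = -4.5672.
u_3 = a_3 − 1.7650·q_1 + 4.5672·q_2 = (1.1234, -0.4340, -1.2383, -0.2043).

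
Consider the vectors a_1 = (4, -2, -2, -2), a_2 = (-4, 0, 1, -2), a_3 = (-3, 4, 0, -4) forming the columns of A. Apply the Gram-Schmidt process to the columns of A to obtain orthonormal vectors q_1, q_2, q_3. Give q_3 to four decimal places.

a_1 = (4, -2, -2, -2); ‖a_1‖ = 5.2915, so q_1 = (0.7559, -0.3780, -0.3780, -0.3780).
q_1·a_2 = 0.7559·(-4) + (-0.3780)·0 + (-0.3780)·1 + (-0.3780)·(-2) = -2.6458.
u_2 = a_2 + 2.6458·q_1 = (-2.0000, -1.0000, 0.0000, -3.0000).
‖u_2‖ = 3.7417, so q_2 = (-0.5345, -0.2673, 0.0000, -0.8018).
q_1·a_3 = 0.7559·(-3) + (-0.3780)·4 + (-0.3780)·0 + (-0.3780)·(-4) = -2.2678; q_2·a_3 = (-0.5345)·(-3) + (-0.2673)·4 + 0.0000·0 + (-0.8018)·(-4) = 3.7417.
u_3 = a_3 + 2.2678·q_1 − 3.7417·q_2 = (0.7143, 4.1429, -0.8571, -1.8571).
‖u_3‖ = 4.6752, so q_3 = (0.1528, 0.8861, -0.1833, -0.3972).

q_3 = (0.1528, 0.8861, -0.1833, -0.3972)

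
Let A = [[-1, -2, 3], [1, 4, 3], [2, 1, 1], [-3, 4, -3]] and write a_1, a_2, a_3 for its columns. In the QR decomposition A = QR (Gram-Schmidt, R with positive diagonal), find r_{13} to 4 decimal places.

q_1 = a_1/‖a_1‖ = (-1, 1, 2, -3)/3.8730 = (-0.2582, 0.2582, 0.5164, -0.7746).
r_{13} = q_1·a_3 = 2.8402.

r_{13} = 2.8402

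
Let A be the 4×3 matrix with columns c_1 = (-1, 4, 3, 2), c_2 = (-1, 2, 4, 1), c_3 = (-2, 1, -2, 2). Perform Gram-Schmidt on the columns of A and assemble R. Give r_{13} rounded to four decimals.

e_1 = c_1/‖c_1‖ = (-1, 4, 3, 2)/5.4772 = (-0.1826, 0.7303, 0.5477, 0.3651).
r_{13} = e_1·c_3 = 0.7303.

r_{13} = 0.7303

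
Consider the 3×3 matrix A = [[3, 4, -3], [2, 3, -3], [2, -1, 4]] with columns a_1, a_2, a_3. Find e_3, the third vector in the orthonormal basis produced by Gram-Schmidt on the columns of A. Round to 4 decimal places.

e_3 = (0.5866, -0.8066, -0.0733)

e_1 = a_1/‖a_1‖ = (3, 2, 2)/4.1231 = (0.7276, 0.4851, 0.4851).
r_{12} = e_1·a_2 = 3.8806.
u_2 = a_2 − 3.8806·e_1 = (1.1765, 1.1176, -2.8824).
‖u_2‖ = 3.3077, so e_2 = (0.3557, 0.3379, -0.8714).
r_{13} = e_1·a_3 = -1.6977; r_{23} = e_2·a_3 = -5.5663.
u_3 = a_3 + 1.6977·e_1 + 5.5663·e_2 = (0.2151, -0.2957, -0.0269).
‖u_3‖ = 0.3666, so e_3 = (0.5866, -0.8066, -0.0733).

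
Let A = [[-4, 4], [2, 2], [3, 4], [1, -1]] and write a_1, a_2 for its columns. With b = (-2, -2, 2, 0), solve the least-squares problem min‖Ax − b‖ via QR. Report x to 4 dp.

x = (0.3300, -0.0992)

e_1 = a_1/‖a_1‖ = (-4, 2, 3, 1)/5.4772 = (-0.7303, 0.3651, 0.5477, 0.1826).
r_{12} = e_1·a_2 = -0.1826.
u_2 = a_2 + 0.1826·e_1 = (3.8667, 2.0667, 4.1000, -0.9667).
‖u_2‖ = 6.0800, so e_2 = (0.6360, 0.3399, 0.6743, -0.1590).
Qᵀb = (1.8257, -0.6031).
Back-substitute: x_2 = -0.6031/6.0800 = -0.0992.
x_1 = (1.8257 + 0.1826·(-0.0992))/5.4772 = 0.3300.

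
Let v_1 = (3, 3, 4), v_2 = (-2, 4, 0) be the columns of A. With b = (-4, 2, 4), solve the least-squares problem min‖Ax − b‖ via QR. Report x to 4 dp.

v_1 = (3, 3, 4); ‖v_1‖ = 5.8310, so q_1 = (0.5145, 0.5145, 0.6860).
q_1·v_2 = 0.5145·(-2) + 0.5145·4 + 0.6860·0 = 1.0290.
u_2 = v_2 − 1.0290·q_1 = (-2.5294, 3.4706, -0.7059).
‖u_2‖ = 4.3521, so q_2 = (-0.5812, 0.7974, -0.1622).
Qᵀb = (1.7150, 3.2709).
Back-substitute: x_2 = 3.2709/4.3521 = 0.7516.
x_1 = (1.7150 − 1.0290·0.7516)/5.8310 = 0.1615.

x = (0.1615, 0.7516)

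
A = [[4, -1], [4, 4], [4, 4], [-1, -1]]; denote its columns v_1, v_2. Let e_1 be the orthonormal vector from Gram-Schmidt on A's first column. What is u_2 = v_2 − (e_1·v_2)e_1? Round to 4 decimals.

u_2 = (-3.3673, 1.6327, 1.6327, -0.4082)

e_1 = v_1/‖v_1‖ = (4, 4, 4, -1)/7.0000 = (0.5714, 0.5714, 0.5714, -0.1429).
r_{12} = e_1·v_2 = 4.1429.
u_2 = v_2 − 4.1429·e_1 = (-3.3673, 1.6327, 1.6327, -0.4082).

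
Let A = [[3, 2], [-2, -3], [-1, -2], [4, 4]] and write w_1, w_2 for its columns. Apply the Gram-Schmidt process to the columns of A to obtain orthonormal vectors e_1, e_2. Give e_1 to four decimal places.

e_1 = (0.5477, -0.3651, -0.1826, 0.7303)

e_1 = w_1/‖w_1‖ = (3, -2, -1, 4)/5.4772 = (0.5477, -0.3651, -0.1826, 0.7303).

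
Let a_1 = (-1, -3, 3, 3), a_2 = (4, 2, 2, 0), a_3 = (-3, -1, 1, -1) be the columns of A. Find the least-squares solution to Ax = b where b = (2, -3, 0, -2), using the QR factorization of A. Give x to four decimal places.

e_1 = a_1/‖a_1‖ = (-1, -3, 3, 3)/5.2915 = (-0.1890, -0.5669, 0.5669, 0.5669).
r_{12} = e_1·a_2 = -0.7559.
u_2 = a_2 + 0.7559·e_1 = (3.8571, 1.5714, 2.4286, 0.4286).
‖u_2‖ = 4.8403, so e_2 = (0.7969, 0.3247, 0.5017, 0.0885).
r_{13} = e_1·a_3 = 1.1339; r_{23} = e_2·a_3 = -2.3021.
u_3 = a_3 − 1.1339·e_1 + 2.3021·e_2 = (-0.9512, 0.3902, 1.5122, -1.4390).
‖u_3‖ = 2.3269, so e_3 = (-0.4088, 0.1677, 0.6499, -0.6184).
Qᵀb = (0.1890, 0.4427, -0.0839).
Back-substitute: x_3 = -0.0839/2.3269 = -0.0360.
x_2 = (0.4427 + 2.3021·(-0.0360))/4.8403 = 0.0743.
x_1 = (0.1890 + 0.7559·0.0743 − 1.1339·(-0.0360))/5.2915 = 0.0541.

x = (0.0541, 0.0743, -0.0360)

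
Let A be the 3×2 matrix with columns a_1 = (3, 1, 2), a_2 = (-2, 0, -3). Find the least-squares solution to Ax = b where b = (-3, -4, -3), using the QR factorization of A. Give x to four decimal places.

a_1 = (3, 1, 2); ‖a_1‖ = 3.7417, so q_1 = (0.8018, 0.2673, 0.5345).
q_1·a_2 = 0.8018·(-2) + 0.2673·0 + 0.5345·(-3) = -3.2071.
u_2 = a_2 + 3.2071·q_1 = (0.5714, 0.8571, -1.2857).
‖u_2‖ = 1.6475, so q_2 = (0.3468, 0.5203, -0.7804).
Qᵀb = (-5.0780, -0.7804).
Back-substitute: x_2 = -0.7804/1.6475 = -0.4737.
x_1 = (-5.0780 + 3.2071·(-0.4737))/3.7417 = -1.7632.

x = (-1.7632, -0.4737)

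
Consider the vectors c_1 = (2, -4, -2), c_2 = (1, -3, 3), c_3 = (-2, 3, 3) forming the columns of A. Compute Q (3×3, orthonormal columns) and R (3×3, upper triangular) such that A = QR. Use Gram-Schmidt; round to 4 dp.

Q = [[0.4082, 0.0825, -0.9091], [-0.8165, -0.4124, -0.4041], [-0.4082, 0.9073, -0.1010]], R = [[4.8990, 1.6330, -4.4907], [0.0000, 4.0415, 1.3197], [0.0000, 0.0000, 0.3030]]

c_1 = (2, -4, -2); ‖c_1‖ = 4.8990, so e_1 = (0.4082, -0.8165, -0.4082).
e_1·c_2 = 0.4082·1 + (-0.8165)·(-3) + (-0.4082)·3 = 1.6330.
u_2 = c_2 − 1.6330·e_1 = (0.3333, -1.6667, 3.6667).
‖u_2‖ = 4.0415, so e_2 = (0.0825, -0.4124, 0.9073).
e_1·c_3 = 0.4082·(-2) + (-0.8165)·3 + (-0.4082)·3 = -4.4907; e_2·c_3 = 0.0825·(-2) + (-0.4124)·3 + 0.9073·3 = 1.3197.
u_3 = c_3 + 4.4907·e_1 − 1.3197·e_2 = (-0.2755, -0.1224, -0.0306).
‖u_3‖ = 0.3030, so e_3 = (-0.9091, -0.4041, -0.1010).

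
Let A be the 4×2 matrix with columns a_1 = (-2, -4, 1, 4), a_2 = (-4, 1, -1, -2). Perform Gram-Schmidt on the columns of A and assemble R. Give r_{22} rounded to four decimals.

a_1 = (-2, -4, 1, 4); ‖a_1‖ = 6.0828, so e_1 = (-0.3288, -0.6576, 0.1644, 0.6576).
e_1·a_2 = (-0.3288)·(-4) + (-0.6576)·1 + 0.1644·(-1) + 0.6576·(-2) = -0.8220.
u_2 = a_2 + 0.8220·e_1 = (-4.2703, 0.4595, -0.8649, -1.4595).
r_{22} = ‖u_2‖ = 4.6178.

r_{22} = 4.6178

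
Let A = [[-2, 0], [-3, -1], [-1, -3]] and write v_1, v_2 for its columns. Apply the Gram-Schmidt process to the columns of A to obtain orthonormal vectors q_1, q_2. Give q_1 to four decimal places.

q_1 = (-0.5345, -0.8018, -0.2673)

q_1 = v_1/‖v_1‖ = (-2, -3, -1)/3.7417 = (-0.5345, -0.8018, -0.2673).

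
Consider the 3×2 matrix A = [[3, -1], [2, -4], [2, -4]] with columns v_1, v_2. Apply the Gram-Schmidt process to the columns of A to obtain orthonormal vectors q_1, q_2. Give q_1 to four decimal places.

q_1 = v_1/‖v_1‖ = (3, 2, 2)/4.1231 = (0.7276, 0.4851, 0.4851).

q_1 = (0.7276, 0.4851, 0.4851)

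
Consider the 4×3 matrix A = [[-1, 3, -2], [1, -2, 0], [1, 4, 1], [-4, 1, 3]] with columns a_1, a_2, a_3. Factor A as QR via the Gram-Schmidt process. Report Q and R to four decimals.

a_1 = (-1, 1, 1, -4); ‖a_1‖ = 4.3589, so e_1 = (-0.2294, 0.2294, 0.2294, -0.9177).
e_1·a_2 = (-0.2294)·3 + 0.2294·(-2) + 0.2294·4 + (-0.9177)·1 = -1.1471.
u_2 = a_2 + 1.1471·e_1 = (2.7368, -1.7368, 4.2632, -0.0526).
‖u_2‖ = 5.3558, so e_2 = (0.5110, -0.3243, 0.7960, -0.0098).
e_1·a_3 = (-0.2294)·(-2) + 0.2294·0 + 0.2294·1 + (-0.9177)·3 = -2.0647; e_2·a_3 = 0.5110·(-2) + (-0.3243)·0 + 0.7960·1 + (-0.0098)·3 = -0.2555.
u_3 = a_3 + 2.0647·e_1 + 0.2555·e_2 = (-2.3431, 0.3908, 1.6771, 1.1028).
‖u_3‖ = 3.1099, so e_3 = (-0.7534, 0.1257, 0.5393, 0.3546).

Q = [[-0.2294, 0.5110, -0.7534], [0.2294, -0.3243, 0.1257], [0.2294, 0.7960, 0.5393], [-0.9177, -0.0098, 0.3546]], R = [[4.3589, -1.1471, -2.0647], [0.0000, 5.3558, -0.2555], [0.0000, 0.0000, 3.1099]]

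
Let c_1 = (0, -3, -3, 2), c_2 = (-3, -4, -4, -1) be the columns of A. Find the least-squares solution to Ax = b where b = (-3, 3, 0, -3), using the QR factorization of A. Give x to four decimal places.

c_1 = (0, -3, -3, 2); ‖c_1‖ = 4.6904, so e_1 = (0.0000, -0.6396, -0.6396, 0.4264).
e_1·c_2 = 0.0000·(-3) + (-0.6396)·(-4) + (-0.6396)·(-4) + 0.4264·(-1) = 4.6904.
u_2 = c_2 − 4.6904·e_1 = (-3.0000, -1.0000, -1.0000, -3.0000).
‖u_2‖ = 4.4721, so e_2 = (-0.6708, -0.2236, -0.2236, -0.6708).
Qᵀb = (-3.1980, 3.3541).
Back-substitute: x_2 = 3.3541/4.4721 = 0.7500.
x_1 = (-3.1980 − 4.6904·0.7500)/4.6904 = -1.4318.

x = (-1.4318, 0.7500)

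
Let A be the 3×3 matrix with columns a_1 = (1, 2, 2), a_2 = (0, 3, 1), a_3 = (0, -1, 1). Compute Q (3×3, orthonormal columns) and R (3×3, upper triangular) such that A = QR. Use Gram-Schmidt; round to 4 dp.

Q = [[0.3333, -0.5230, -0.7845], [0.6667, 0.7191, -0.1961], [0.6667, -0.4576, 0.5883]], R = [[3.0000, 2.6667, 0.0000], [0.0000, 1.6997, -1.1767], [0.0000, 0.0000, 0.7845]]

a_1 = (1, 2, 2); ‖a_1‖ = 3.0000, so e_1 = (0.3333, 0.6667, 0.6667).
e_1·a_2 = 0.3333·0 + 0.6667·3 + 0.6667·1 = 2.6667.
u_2 = a_2 − 2.6667·e_1 = (-0.8889, 1.2222, -0.7778).
‖u_2‖ = 1.6997, so e_2 = (-0.5230, 0.7191, -0.4576).
e_1·a_3 = 0.3333·0 + 0.6667·(-1) + 0.6667·1 = 0.0000; e_2·a_3 = (-0.5230)·0 + 0.7191·(-1) + (-0.4576)·1 = -1.1767.
u_3 = a_3 + 0.0000·e_1 + 1.1767·e_2 = (-0.6154, -0.1538, 0.4615).
‖u_3‖ = 0.7845, so e_3 = (-0.7845, -0.1961, 0.5883).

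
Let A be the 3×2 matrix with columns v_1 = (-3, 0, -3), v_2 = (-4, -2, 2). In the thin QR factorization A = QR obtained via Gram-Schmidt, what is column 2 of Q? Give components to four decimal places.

e_2 = (-0.6396, -0.4264, 0.6396)

v_1 = (-3, 0, -3); ‖v_1‖ = 4.2426, so e_1 = (-0.7071, 0.0000, -0.7071).
e_1·v_2 = (-0.7071)·(-4) + 0.0000·(-2) + (-0.7071)·2 = 1.4142.
u_2 = v_2 − 1.4142·e_1 = (-3.0000, -2.0000, 3.0000).
‖u_2‖ = 4.6904, so e_2 = (-0.6396, -0.4264, 0.6396).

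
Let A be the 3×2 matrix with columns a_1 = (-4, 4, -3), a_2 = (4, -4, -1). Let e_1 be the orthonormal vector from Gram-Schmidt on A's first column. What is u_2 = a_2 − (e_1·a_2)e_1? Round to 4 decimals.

u_2 = (1.1707, -1.1707, -3.1220)

a_1 = (-4, 4, -3); ‖a_1‖ = 6.4031, so e_1 = (-0.6247, 0.6247, -0.4685).
e_1·a_2 = (-0.6247)·4 + 0.6247·(-4) + (-0.4685)·(-1) = -4.5290.
u_2 = a_2 + 4.5290·e_1 = (1.1707, -1.1707, -3.1220).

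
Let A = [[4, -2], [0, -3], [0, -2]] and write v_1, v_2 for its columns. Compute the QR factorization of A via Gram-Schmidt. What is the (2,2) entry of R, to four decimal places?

r_{22} = 3.6056

q_1 = v_1/‖v_1‖ = (4, 0, 0)/4.0000 = (1.0000, 0.0000, 0.0000).
r_{12} = q_1·v_2 = -2.0000.
u_2 = v_2 + 2.0000·q_1 = (0.0000, -3.0000, -2.0000).
r_{22} = ‖u_2‖ = 3.6056.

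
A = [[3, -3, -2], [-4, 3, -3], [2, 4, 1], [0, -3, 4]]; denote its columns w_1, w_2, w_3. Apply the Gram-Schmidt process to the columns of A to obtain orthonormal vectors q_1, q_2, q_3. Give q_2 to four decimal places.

q_2 = (-0.2715, 0.1980, 0.8031, -0.4921)

q_1 = w_1/‖w_1‖ = (3, -4, 2, 0)/5.3852 = (0.5571, -0.7428, 0.3714, 0.0000).
r_{12} = q_1·w_2 = -2.4140.
u_2 = w_2 + 2.4140·q_1 = (-1.6552, 1.2069, 4.8966, -3.0000).
‖u_2‖ = 6.0969, so q_2 = (-0.2715, 0.1980, 0.8031, -0.4921).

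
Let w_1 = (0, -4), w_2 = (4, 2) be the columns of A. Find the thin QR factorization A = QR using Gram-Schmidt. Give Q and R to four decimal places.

w_1 = (0, -4); ‖w_1‖ = 4.0000, so e_1 = (0.0000, -1.0000).
e_1·w_2 = 0.0000·4 + (-1.0000)·2 = -2.0000.
u_2 = w_2 + 2.0000·e_1 = (4.0000, 0.0000).
‖u_2‖ = 4.0000, so e_2 = (1.0000, 0.0000).

Q = [[0.0000, 1.0000], [-1.0000, 0.0000]], R = [[4.0000, -2.0000], [0.0000, 4.0000]]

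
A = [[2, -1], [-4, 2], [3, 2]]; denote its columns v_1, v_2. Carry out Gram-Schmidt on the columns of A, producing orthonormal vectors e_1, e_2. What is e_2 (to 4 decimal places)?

v_1 = (2, -4, 3); ‖v_1‖ = 5.3852, so e_1 = (0.3714, -0.7428, 0.5571).
e_1·v_2 = 0.3714·(-1) + (-0.7428)·2 + 0.5571·2 = -0.7428.
u_2 = v_2 + 0.7428·e_1 = (-0.7241, 1.4483, 2.4138).
‖u_2‖ = 2.9066, so e_2 = (-0.2491, 0.4983, 0.8305).

e_2 = (-0.2491, 0.4983, 0.8305)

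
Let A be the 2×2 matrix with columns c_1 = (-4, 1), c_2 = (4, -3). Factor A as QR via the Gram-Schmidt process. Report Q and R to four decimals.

Q = [[-0.9701, -0.2425], [0.2425, -0.9701]], R = [[4.1231, -4.6082], [0.0000, 1.9403]]

e_1 = c_1/‖c_1‖ = (-4, 1)/4.1231 = (-0.9701, 0.2425).
r_{12} = e_1·c_2 = -4.6082.
u_2 = c_2 + 4.6082·e_1 = (-0.4706, -1.8824).
‖u_2‖ = 1.9403, so e_2 = (-0.2425, -0.9701).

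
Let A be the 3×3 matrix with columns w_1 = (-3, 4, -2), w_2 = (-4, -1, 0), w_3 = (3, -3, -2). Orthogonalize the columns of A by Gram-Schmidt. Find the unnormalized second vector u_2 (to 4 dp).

e_1 = w_1/‖w_1‖ = (-3, 4, -2)/5.3852 = (-0.5571, 0.7428, -0.3714).
r_{12} = e_1·w_2 = 1.4856.
u_2 = w_2 − 1.4856·e_1 = (-3.1724, -2.1034, 0.5517).

u_2 = (-3.1724, -2.1034, 0.5517)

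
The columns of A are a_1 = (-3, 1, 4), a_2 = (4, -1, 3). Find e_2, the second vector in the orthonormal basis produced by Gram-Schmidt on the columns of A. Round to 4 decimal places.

a_1 = (-3, 1, 4); ‖a_1‖ = 5.0990, so e_1 = (-0.5883, 0.1961, 0.7845).
e_1·a_2 = (-0.5883)·4 + 0.1961·(-1) + 0.7845·3 = -0.1961.
u_2 = a_2 + 0.1961·e_1 = (3.8846, -0.9615, 3.1538).
‖u_2‖ = 5.0952, so e_2 = (0.7624, -0.1887, 0.6190).

e_2 = (0.7624, -0.1887, 0.6190)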